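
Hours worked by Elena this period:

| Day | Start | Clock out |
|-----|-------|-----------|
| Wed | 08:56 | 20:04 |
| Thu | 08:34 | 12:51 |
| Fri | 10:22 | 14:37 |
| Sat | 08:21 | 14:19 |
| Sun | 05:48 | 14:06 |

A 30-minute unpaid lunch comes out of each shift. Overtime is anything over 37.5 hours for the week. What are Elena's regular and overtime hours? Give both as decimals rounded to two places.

Wed: 08:56–20:04 = 11 h 8 min; less 30 min break → 10 h 38 min
Thu: 08:34–12:51 = 4 h 17 min; less 30 min break → 3 h 47 min
Fri: 10:22–14:37 = 4 h 15 min; less 30 min break → 3 h 45 min
Sat: 08:21–14:19 = 5 h 58 min; less 30 min break → 5 h 28 min
Sun: 05:48–14:06 = 8 h 18 min; less 30 min break → 7 h 48 min
Total worked: 31 h 26 min = 31.43 h.
Threshold 37.5 h → overtime 0 h 0 min, regular 31 h 26 min.

Regular 31.43 hours, overtime 0.00 hours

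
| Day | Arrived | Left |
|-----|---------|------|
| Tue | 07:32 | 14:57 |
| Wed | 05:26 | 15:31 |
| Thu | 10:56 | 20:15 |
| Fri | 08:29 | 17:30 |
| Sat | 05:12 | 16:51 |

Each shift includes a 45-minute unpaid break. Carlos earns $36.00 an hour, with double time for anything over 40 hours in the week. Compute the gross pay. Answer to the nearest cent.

$1708.80

Tue: 07:32–14:57 = 7 h 25 min; less 45 min break → 6 h 40 min
Wed: 05:26–15:31 = 10 h 5 min; less 45 min break → 9 h 20 min
Thu: 10:56–20:15 = 9 h 19 min; less 45 min break → 8 h 34 min
Fri: 08:29–17:30 = 9 h 1 min; less 45 min break → 8 h 16 min
Sat: 05:12–16:51 = 11 h 39 min; less 45 min break → 10 h 54 min
Total worked: 43 h 44 min = 2624 min.
Regular 40 h 0 min = 2400 min at $36.00/h; overtime 3 h 44 min = 224 min at $72.00/h.
Pay = (2400 × $36.00 + 224 × $72.00) ÷ 60 = $1708.80.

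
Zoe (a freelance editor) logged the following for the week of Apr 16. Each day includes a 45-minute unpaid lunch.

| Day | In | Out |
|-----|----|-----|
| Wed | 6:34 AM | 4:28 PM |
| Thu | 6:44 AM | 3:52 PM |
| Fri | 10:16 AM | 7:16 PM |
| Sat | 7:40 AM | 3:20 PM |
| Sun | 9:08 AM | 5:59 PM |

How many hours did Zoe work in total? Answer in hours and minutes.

Wed: 6:34 AM–4:28 PM = 9 h 54 min; less 45 min break → 9 h 9 min
Thu: 6:44 AM–3:52 PM = 9 h 8 min; less 45 min break → 8 h 23 min
Fri: 10:16 AM–7:16 PM = 9 h 0 min; less 45 min break → 8 h 15 min
Sat: 7:40 AM–3:20 PM = 7 h 40 min; less 45 min break → 6 h 55 min
Sun: 9:08 AM–5:59 PM = 8 h 51 min; less 45 min break → 8 h 6 min
Total: 9 h 9 min + 8 h 23 min + 8 h 15 min + 6 h 55 min + 8 h 6 min = 40 h 48 min.

40 h 48 min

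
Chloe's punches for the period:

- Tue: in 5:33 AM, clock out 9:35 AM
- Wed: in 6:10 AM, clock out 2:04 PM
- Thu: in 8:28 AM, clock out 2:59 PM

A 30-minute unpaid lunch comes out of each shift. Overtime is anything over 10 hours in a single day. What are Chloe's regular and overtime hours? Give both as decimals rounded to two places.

Regular 16.95 hours, overtime 0.00 hours

Tue: 5:33 AM–9:35 AM = 4 h 2 min; less 30 min break → 3 h 32 min
Wed: 6:10 AM–2:04 PM = 7 h 54 min; less 30 min break → 7 h 24 min
Thu: 8:28 AM–2:59 PM = 6 h 31 min; less 30 min break → 6 h 1 min
Tue reg 3 h 32 min / OT 0 h 0 min; Wed reg 7 h 24 min / OT 0 h 0 min; Thu reg 6 h 1 min / OT 0 h 0 min.
Totals: regular 16 h 57 min, overtime 0 h 0 min.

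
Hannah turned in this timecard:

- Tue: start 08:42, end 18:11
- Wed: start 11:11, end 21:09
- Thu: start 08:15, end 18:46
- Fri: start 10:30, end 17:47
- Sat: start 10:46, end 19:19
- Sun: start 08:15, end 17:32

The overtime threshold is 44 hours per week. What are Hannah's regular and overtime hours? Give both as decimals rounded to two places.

Regular 44.00 hours, overtime 11.08 hours

Tue: 08:42–18:11 = 9 h 29 min
Wed: 11:11–21:09 = 9 h 58 min
Thu: 08:15–18:46 = 10 h 31 min
Fri: 10:30–17:47 = 7 h 17 min
Sat: 10:46–19:19 = 8 h 33 min
Sun: 08:15–17:32 = 9 h 17 min
Total worked: 55 h 5 min = 55.08 h.
Threshold 44 h → overtime 11 h 5 min, regular 44 h 0 min.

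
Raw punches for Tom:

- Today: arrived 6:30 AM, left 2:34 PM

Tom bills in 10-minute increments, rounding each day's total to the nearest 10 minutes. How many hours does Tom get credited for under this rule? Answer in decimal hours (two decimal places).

Today: 6:30 AM–2:34 PM = 8 h 4 min → rounds to 8 h 0 min

8.00 hours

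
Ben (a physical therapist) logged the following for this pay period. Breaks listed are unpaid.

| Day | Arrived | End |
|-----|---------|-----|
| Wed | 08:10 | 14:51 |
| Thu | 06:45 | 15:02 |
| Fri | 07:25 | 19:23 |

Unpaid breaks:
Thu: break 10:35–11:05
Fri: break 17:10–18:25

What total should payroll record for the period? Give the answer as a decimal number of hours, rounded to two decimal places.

Wed: 08:10–14:51 = 6 h 41 min
Thu: 06:45–15:02 = 8 h 17 min; less 30 min break → 7 h 47 min
Fri: 07:25–19:23 = 11 h 58 min; less 75 min break → 10 h 43 min
Total: 6 h 41 min + 7 h 47 min + 10 h 43 min = 25 h 11 min.

25.18 hours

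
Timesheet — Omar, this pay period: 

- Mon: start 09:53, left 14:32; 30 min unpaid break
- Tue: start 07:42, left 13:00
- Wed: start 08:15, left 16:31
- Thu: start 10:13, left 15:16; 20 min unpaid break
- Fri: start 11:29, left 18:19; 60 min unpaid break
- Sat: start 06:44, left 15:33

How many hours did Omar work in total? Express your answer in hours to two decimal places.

Mon: 09:53–14:32 = 4 h 39 min; less 30 min break → 4 h 9 min
Tue: 07:42–13:00 = 5 h 18 min
Wed: 08:15–16:31 = 8 h 16 min
Thu: 10:13–15:16 = 5 h 3 min; less 20 min break → 4 h 43 min
Fri: 11:29–18:19 = 6 h 50 min; less 60 min break → 5 h 50 min
Sat: 06:44–15:33 = 8 h 49 min
Total: 4 h 9 min + 5 h 18 min + 8 h 16 min + 4 h 43 min + 5 h 50 min + 8 h 49 min = 37 h 5 min.

37.08 hours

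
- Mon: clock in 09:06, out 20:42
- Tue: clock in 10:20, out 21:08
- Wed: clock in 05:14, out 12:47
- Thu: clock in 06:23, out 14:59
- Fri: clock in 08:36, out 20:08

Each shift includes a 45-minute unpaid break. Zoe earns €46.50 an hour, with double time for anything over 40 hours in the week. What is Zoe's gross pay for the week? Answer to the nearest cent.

€2449.00

Mon: 09:06–20:42 = 11 h 36 min; less 45 min break → 10 h 51 min
Tue: 10:20–21:08 = 10 h 48 min; less 45 min break → 10 h 3 min
Wed: 05:14–12:47 = 7 h 33 min; less 45 min break → 6 h 48 min
Thu: 06:23–14:59 = 8 h 36 min; less 45 min break → 7 h 51 min
Fri: 08:36–20:08 = 11 h 32 min; less 45 min break → 10 h 47 min
Total worked: 46 h 20 min = 2780 min.
Regular 40 h 0 min = 2400 min at €46.50/h; overtime 6 h 20 min = 380 min at €93.00/h.
Pay = (2400 × €46.50 + 380 × €93.00) ÷ 60 = €2449.00.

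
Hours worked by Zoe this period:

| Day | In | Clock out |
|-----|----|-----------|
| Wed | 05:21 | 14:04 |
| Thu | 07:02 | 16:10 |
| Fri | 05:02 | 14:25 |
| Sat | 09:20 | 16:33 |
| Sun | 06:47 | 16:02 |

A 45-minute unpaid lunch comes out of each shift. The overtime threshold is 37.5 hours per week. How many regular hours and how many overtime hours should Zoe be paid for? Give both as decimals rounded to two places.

Regular 37.50 hours, overtime 2.45 hours

Wed: 05:21–14:04 = 8 h 43 min; less 45 min break → 7 h 58 min
Thu: 07:02–16:10 = 9 h 8 min; less 45 min break → 8 h 23 min
Fri: 05:02–14:25 = 9 h 23 min; less 45 min break → 8 h 38 min
Sat: 09:20–16:33 = 7 h 13 min; less 45 min break → 6 h 28 min
Sun: 06:47–16:02 = 9 h 15 min; less 45 min break → 8 h 30 min
Total worked: 39 h 57 min = 39.95 h.
Threshold 37.5 h → overtime 2 h 27 min, regular 37 h 30 min.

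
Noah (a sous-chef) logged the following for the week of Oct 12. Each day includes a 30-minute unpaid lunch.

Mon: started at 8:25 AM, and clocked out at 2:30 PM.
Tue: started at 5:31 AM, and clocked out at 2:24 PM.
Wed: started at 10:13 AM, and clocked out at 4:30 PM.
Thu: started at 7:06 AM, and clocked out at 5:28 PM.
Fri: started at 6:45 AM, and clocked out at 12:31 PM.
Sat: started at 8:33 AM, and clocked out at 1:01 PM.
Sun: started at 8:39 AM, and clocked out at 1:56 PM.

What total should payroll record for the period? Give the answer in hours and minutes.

43 h 38 min

Mon: 8:25 AM–2:30 PM = 6 h 5 min; less 30 min break → 5 h 35 min
Tue: 5:31 AM–2:24 PM = 8 h 53 min; less 30 min break → 8 h 23 min
Wed: 10:13 AM–4:30 PM = 6 h 17 min; less 30 min break → 5 h 47 min
Thu: 7:06 AM–5:28 PM = 10 h 22 min; less 30 min break → 9 h 52 min
Fri: 6:45 AM–12:31 PM = 5 h 46 min; less 30 min break → 5 h 16 min
Sat: 8:33 AM–1:01 PM = 4 h 28 min; less 30 min break → 3 h 58 min
Sun: 8:39 AM–1:56 PM = 5 h 17 min; less 30 min break → 4 h 47 min
Total: 5 h 35 min + 8 h 23 min + 5 h 47 min + 9 h 52 min + 5 h 16 min + 3 h 58 min + 4 h 47 min = 43 h 38 min.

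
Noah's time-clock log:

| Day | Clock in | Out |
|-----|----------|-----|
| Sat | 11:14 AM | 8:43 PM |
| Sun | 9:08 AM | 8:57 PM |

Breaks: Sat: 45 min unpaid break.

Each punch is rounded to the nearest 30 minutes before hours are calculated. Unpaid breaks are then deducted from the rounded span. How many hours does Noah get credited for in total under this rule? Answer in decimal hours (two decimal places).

Sat: in 11:14 AM→11:00 AM, out 8:43 PM→8:30 PM; 9 h 30 min − 45 min = 8 h 45 min
Sun: in 9:08 AM→9:00 AM, out 8:57 PM→9:00 PM; 12 h 0 min
Total credited: 20 h 45 min.

20.75 hours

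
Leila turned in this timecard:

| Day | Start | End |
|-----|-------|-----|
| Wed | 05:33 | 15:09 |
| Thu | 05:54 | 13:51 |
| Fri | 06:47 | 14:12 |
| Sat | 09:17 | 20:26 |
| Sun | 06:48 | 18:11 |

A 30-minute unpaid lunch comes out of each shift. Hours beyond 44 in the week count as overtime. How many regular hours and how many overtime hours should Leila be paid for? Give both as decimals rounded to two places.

Regular 44.00 hours, overtime 1.00 hours

Wed: 05:33–15:09 = 9 h 36 min; less 30 min break → 9 h 6 min
Thu: 05:54–13:51 = 7 h 57 min; less 30 min break → 7 h 27 min
Fri: 06:47–14:12 = 7 h 25 min; less 30 min break → 6 h 55 min
Sat: 09:17–20:26 = 11 h 9 min; less 30 min break → 10 h 39 min
Sun: 06:48–18:11 = 11 h 23 min; less 30 min break → 10 h 53 min
Total worked: 45 h 0 min = 45.00 h.
Threshold 44 h → overtime 1 h 0 min, regular 44 h 0 min.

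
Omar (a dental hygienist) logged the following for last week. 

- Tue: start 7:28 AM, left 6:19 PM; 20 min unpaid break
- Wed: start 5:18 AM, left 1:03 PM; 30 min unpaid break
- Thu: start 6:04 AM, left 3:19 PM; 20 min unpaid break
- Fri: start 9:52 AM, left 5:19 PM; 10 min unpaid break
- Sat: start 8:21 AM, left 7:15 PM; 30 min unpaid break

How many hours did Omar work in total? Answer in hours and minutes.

44 h 22 min

Tue: 7:28 AM–6:19 PM = 10 h 51 min; less 20 min break → 10 h 31 min
Wed: 5:18 AM–1:03 PM = 7 h 45 min; less 30 min break → 7 h 15 min
Thu: 6:04 AM–3:19 PM = 9 h 15 min; less 20 min break → 8 h 55 min
Fri: 9:52 AM–5:19 PM = 7 h 27 min; less 10 min break → 7 h 17 min
Sat: 8:21 AM–7:15 PM = 10 h 54 min; less 30 min break → 10 h 24 min
Total: 10 h 31 min + 7 h 15 min + 8 h 55 min + 7 h 17 min + 10 h 24 min = 44 h 22 min.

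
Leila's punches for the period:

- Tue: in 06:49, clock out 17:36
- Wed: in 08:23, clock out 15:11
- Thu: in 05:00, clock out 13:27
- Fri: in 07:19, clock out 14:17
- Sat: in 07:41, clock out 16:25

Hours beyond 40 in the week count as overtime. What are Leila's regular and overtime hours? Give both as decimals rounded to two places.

Tue: 06:49–17:36 = 10 h 47 min
Wed: 08:23–15:11 = 6 h 48 min
Thu: 05:00–13:27 = 8 h 27 min
Fri: 07:19–14:17 = 6 h 58 min
Sat: 07:41–16:25 = 8 h 44 min
Total worked: 41 h 44 min = 41.73 h.
Threshold 40 h → overtime 1 h 44 min, regular 40 h 0 min.

Regular 40.00 hours, overtime 1.73 hours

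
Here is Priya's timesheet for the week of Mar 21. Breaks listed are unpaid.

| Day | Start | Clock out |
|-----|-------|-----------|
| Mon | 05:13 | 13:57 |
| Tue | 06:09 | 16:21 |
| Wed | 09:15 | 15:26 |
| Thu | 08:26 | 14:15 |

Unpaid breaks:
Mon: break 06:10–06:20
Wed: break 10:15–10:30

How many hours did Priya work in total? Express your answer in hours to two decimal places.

Mon: 05:13–13:57 = 8 h 44 min; less 10 min break → 8 h 34 min
Tue: 06:09–16:21 = 10 h 12 min
Wed: 09:15–15:26 = 6 h 11 min; less 15 min break → 5 h 56 min
Thu: 08:26–14:15 = 5 h 49 min
Total: 8 h 34 min + 10 h 12 min + 5 h 56 min + 5 h 49 min = 30 h 31 min.

30.52 hours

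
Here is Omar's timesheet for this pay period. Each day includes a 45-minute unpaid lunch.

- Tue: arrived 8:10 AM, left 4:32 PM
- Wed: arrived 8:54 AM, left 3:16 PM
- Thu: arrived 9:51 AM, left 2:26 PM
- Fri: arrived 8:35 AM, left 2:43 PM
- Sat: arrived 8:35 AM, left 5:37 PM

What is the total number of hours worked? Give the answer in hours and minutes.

Tue: 8:10 AM–4:32 PM = 8 h 22 min; less 45 min break → 7 h 37 min
Wed: 8:54 AM–3:16 PM = 6 h 22 min; less 45 min break → 5 h 37 min
Thu: 9:51 AM–2:26 PM = 4 h 35 min; less 45 min break → 3 h 50 min
Fri: 8:35 AM–2:43 PM = 6 h 8 min; less 45 min break → 5 h 23 min
Sat: 8:35 AM–5:37 PM = 9 h 2 min; less 45 min break → 8 h 17 min
Total: 7 h 37 min + 5 h 37 min + 3 h 50 min + 5 h 23 min + 8 h 17 min = 30 h 44 min.

30 h 44 min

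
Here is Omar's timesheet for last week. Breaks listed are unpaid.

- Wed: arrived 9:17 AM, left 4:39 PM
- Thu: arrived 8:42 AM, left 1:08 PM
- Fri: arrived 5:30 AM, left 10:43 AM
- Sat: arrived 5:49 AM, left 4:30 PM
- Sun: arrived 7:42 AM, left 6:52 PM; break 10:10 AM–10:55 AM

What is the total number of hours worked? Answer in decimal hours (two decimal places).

38.12 hours

Wed: 9:17 AM–4:39 PM = 7 h 22 min
Thu: 8:42 AM–1:08 PM = 4 h 26 min
Fri: 5:30 AM–10:43 AM = 5 h 13 min
Sat: 5:49 AM–4:30 PM = 10 h 41 min
Sun: 7:42 AM–6:52 PM = 11 h 10 min; less 45 min break → 10 h 25 min
Total: 7 h 22 min + 4 h 26 min + 5 h 13 min + 10 h 41 min + 10 h 25 min = 38 h 7 min.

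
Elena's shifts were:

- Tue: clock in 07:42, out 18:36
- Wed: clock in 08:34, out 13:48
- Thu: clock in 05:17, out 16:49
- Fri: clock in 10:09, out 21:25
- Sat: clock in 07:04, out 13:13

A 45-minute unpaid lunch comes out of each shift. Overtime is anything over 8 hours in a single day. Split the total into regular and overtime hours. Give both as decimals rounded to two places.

Tue: 07:42–18:36 = 10 h 54 min; less 45 min break → 10 h 9 min
Wed: 08:34–13:48 = 5 h 14 min; less 45 min break → 4 h 29 min
Thu: 05:17–16:49 = 11 h 32 min; less 45 min break → 10 h 47 min
Fri: 10:09–21:25 = 11 h 16 min; less 45 min break → 10 h 31 min
Sat: 07:04–13:13 = 6 h 9 min; less 45 min break → 5 h 24 min
Tue reg 8 h 0 min / OT 2 h 9 min; Wed reg 4 h 29 min / OT 0 h 0 min; Thu reg 8 h 0 min / OT 2 h 47 min; Fri reg 8 h 0 min / OT 2 h 31 min; Sat reg 5 h 24 min / OT 0 h 0 min.
Totals: regular 33 h 53 min, overtime 7 h 27 min.

Regular 33.88 hours, overtime 7.45 hours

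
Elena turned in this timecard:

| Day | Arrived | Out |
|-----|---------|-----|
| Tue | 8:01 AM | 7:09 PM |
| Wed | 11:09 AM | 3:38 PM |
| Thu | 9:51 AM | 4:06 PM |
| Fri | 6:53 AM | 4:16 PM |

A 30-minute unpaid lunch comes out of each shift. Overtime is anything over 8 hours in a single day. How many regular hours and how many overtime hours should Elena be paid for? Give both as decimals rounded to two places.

Regular 25.73 hours, overtime 3.52 hours

Tue: 8:01 AM–7:09 PM = 11 h 8 min; less 30 min break → 10 h 38 min
Wed: 11:09 AM–3:38 PM = 4 h 29 min; less 30 min break → 3 h 59 min
Thu: 9:51 AM–4:06 PM = 6 h 15 min; less 30 min break → 5 h 45 min
Fri: 6:53 AM–4:16 PM = 9 h 23 min; less 30 min break → 8 h 53 min
Tue reg 8 h 0 min / OT 2 h 38 min; Wed reg 3 h 59 min / OT 0 h 0 min; Thu reg 5 h 45 min / OT 0 h 0 min; Fri reg 8 h 0 min / OT 0 h 53 min.
Totals: regular 25 h 44 min, overtime 3 h 31 min.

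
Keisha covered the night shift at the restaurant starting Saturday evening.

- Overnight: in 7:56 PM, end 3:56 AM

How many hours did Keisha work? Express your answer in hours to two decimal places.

8.00 hours

Overnight: 7:56 PM → midnight = 4 h 4 min; midnight → 3:56 AM = 3 h 56 min; span 8 h 0 min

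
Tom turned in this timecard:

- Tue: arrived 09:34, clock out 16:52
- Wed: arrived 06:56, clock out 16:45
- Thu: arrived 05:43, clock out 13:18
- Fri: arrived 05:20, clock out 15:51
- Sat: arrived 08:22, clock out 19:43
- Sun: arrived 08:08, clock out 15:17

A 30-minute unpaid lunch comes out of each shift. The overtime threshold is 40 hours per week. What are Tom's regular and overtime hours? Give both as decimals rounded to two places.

Tue: 09:34–16:52 = 7 h 18 min; less 30 min break → 6 h 48 min
Wed: 06:56–16:45 = 9 h 49 min; less 30 min break → 9 h 19 min
Thu: 05:43–13:18 = 7 h 35 min; less 30 min break → 7 h 5 min
Fri: 05:20–15:51 = 10 h 31 min; less 30 min break → 10 h 1 min
Sat: 08:22–19:43 = 11 h 21 min; less 30 min break → 10 h 51 min
Sun: 08:08–15:17 = 7 h 9 min; less 30 min break → 6 h 39 min
Total worked: 50 h 43 min = 50.72 h.
Threshold 40 h → overtime 10 h 43 min, regular 40 h 0 min.

Regular 40.00 hours, overtime 10.72 hours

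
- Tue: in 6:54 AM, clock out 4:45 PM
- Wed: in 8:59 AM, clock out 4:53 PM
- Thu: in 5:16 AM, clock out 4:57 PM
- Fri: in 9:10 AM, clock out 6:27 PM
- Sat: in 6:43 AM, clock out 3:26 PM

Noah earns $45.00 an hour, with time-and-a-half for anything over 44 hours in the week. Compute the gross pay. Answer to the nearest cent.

Tue: 6:54 AM–4:45 PM = 9 h 51 min
Wed: 8:59 AM–4:53 PM = 7 h 54 min
Thu: 5:16 AM–4:57 PM = 11 h 41 min
Fri: 9:10 AM–6:27 PM = 9 h 17 min
Sat: 6:43 AM–3:26 PM = 8 h 43 min
Total worked: 47 h 26 min = 2846 min.
Regular 44 h 0 min = 2640 min at $45.00/h; overtime 3 h 26 min = 206 min at $67.50/h.
Pay = (2640 × $45.00 + 206 × $67.50) ÷ 60 = $2211.75.

$2211.75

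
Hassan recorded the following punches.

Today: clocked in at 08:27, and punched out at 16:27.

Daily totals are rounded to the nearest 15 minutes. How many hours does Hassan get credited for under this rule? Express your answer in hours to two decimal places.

8.00 hours

Today: 08:27–16:27 = 8 h 0 min → rounds to 8 h 0 min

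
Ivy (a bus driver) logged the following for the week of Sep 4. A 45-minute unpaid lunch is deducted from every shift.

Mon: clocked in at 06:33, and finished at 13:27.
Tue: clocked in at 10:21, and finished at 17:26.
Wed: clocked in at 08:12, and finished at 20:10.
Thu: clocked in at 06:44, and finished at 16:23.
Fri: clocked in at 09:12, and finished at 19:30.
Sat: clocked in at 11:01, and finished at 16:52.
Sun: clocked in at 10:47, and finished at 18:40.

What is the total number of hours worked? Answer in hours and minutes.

54 h 23 min

Mon: 06:33–13:27 = 6 h 54 min; less 45 min break → 6 h 9 min
Tue: 10:21–17:26 = 7 h 5 min; less 45 min break → 6 h 20 min
Wed: 08:12–20:10 = 11 h 58 min; less 45 min break → 11 h 13 min
Thu: 06:44–16:23 = 9 h 39 min; less 45 min break → 8 h 54 min
Fri: 09:12–19:30 = 10 h 18 min; less 45 min break → 9 h 33 min
Sat: 11:01–16:52 = 5 h 51 min; less 45 min break → 5 h 6 min
Sun: 10:47–18:40 = 7 h 53 min; less 45 min break → 7 h 8 min
Total: 6 h 9 min + 6 h 20 min + 11 h 13 min + 8 h 54 min + 9 h 33 min + 5 h 6 min + 7 h 8 min = 54 h 23 min.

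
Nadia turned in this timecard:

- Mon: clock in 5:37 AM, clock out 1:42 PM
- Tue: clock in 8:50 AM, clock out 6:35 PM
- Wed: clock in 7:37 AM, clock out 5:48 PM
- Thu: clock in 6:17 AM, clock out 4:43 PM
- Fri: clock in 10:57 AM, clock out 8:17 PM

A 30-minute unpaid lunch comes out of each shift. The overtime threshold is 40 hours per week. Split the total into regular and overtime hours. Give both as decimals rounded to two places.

Mon: 5:37 AM–1:42 PM = 8 h 5 min; less 30 min break → 7 h 35 min
Tue: 8:50 AM–6:35 PM = 9 h 45 min; less 30 min break → 9 h 15 min
Wed: 7:37 AM–5:48 PM = 10 h 11 min; less 30 min break → 9 h 41 min
Thu: 6:17 AM–4:43 PM = 10 h 26 min; less 30 min break → 9 h 56 min
Fri: 10:57 AM–8:17 PM = 9 h 20 min; less 30 min break → 8 h 50 min
Total worked: 45 h 17 min = 45.28 h.
Threshold 40 h → overtime 5 h 17 min, regular 40 h 0 min.

Regular 40.00 hours, overtime 5.28 hours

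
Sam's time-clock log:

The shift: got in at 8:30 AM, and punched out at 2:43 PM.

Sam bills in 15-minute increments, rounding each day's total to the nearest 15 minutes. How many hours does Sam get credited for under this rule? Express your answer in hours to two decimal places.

The shift: 8:30 AM–2:43 PM = 6 h 13 min → rounds to 6 h 15 min

6.25 hours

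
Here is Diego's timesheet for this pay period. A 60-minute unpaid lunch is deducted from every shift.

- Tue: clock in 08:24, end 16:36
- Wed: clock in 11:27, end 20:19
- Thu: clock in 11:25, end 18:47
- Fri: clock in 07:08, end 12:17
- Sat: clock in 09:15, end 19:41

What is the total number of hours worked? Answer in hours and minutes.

Tue: 08:24–16:36 = 8 h 12 min; less 60 min break → 7 h 12 min
Wed: 11:27–20:19 = 8 h 52 min; less 60 min break → 7 h 52 min
Thu: 11:25–18:47 = 7 h 22 min; less 60 min break → 6 h 22 min
Fri: 07:08–12:17 = 5 h 9 min; less 60 min break → 4 h 9 min
Sat: 09:15–19:41 = 10 h 26 min; less 60 min break → 9 h 26 min
Total: 7 h 12 min + 7 h 52 min + 6 h 22 min + 4 h 9 min + 9 h 26 min = 35 h 1 min.

35 h 1 min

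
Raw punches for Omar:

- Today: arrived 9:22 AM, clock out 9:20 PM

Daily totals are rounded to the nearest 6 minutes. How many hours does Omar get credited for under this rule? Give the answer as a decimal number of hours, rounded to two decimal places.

12.00 hours

Today: 9:22 AM–9:20 PM = 11 h 58 min → rounds to 12 h 0 min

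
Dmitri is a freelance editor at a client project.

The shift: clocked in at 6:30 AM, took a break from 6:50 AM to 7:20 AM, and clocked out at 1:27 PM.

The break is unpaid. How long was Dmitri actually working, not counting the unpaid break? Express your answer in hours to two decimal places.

The shift: 6:30 AM–1:27 PM = 6 h 57 min; less 30 min break → 6 h 27 min

6.45 hours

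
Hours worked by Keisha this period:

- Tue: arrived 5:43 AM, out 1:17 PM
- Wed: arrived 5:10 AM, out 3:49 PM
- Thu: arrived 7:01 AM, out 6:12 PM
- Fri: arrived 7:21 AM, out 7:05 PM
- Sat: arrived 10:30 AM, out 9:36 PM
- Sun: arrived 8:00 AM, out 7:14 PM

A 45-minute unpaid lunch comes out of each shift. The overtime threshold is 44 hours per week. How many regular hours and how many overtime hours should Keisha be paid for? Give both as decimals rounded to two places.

Regular 44.00 hours, overtime 14.97 hours

Tue: 5:43 AM–1:17 PM = 7 h 34 min; less 45 min break → 6 h 49 min
Wed: 5:10 AM–3:49 PM = 10 h 39 min; less 45 min break → 9 h 54 min
Thu: 7:01 AM–6:12 PM = 11 h 11 min; less 45 min break → 10 h 26 min
Fri: 7:21 AM–7:05 PM = 11 h 44 min; less 45 min break → 10 h 59 min
Sat: 10:30 AM–9:36 PM = 11 h 6 min; less 45 min break → 10 h 21 min
Sun: 8:00 AM–7:14 PM = 11 h 14 min; less 45 min break → 10 h 29 min
Total worked: 58 h 58 min = 58.97 h.
Threshold 44 h → overtime 14 h 58 min, regular 44 h 0 min.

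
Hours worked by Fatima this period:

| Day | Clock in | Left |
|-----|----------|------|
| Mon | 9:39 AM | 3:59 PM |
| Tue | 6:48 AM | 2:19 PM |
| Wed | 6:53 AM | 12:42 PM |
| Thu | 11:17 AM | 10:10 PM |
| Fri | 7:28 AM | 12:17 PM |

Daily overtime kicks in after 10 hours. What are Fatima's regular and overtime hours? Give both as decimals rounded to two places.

Mon: 9:39 AM–3:59 PM = 6 h 20 min
Tue: 6:48 AM–2:19 PM = 7 h 31 min
Wed: 6:53 AM–12:42 PM = 5 h 49 min
Thu: 11:17 AM–10:10 PM = 10 h 53 min
Fri: 7:28 AM–12:17 PM = 4 h 49 min
Mon reg 6 h 20 min / OT 0 h 0 min; Tue reg 7 h 31 min / OT 0 h 0 min; Wed reg 5 h 49 min / OT 0 h 0 min; Thu reg 10 h 0 min / OT 0 h 53 min; Fri reg 4 h 49 min / OT 0 h 0 min.
Totals: regular 34 h 29 min, overtime 0 h 53 min.

Regular 34.48 hours, overtime 0.88 hours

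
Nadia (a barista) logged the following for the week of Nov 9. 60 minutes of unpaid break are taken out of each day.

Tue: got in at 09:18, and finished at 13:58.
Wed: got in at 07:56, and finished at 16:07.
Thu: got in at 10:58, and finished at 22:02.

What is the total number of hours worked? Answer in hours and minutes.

20 h 55 min

Tue: 09:18–13:58 = 4 h 40 min; less 60 min break → 3 h 40 min
Wed: 07:56–16:07 = 8 h 11 min; less 60 min break → 7 h 11 min
Thu: 10:58–22:02 = 11 h 4 min; less 60 min break → 10 h 4 min
Total: 3 h 40 min + 7 h 11 min + 10 h 4 min = 20 h 55 min.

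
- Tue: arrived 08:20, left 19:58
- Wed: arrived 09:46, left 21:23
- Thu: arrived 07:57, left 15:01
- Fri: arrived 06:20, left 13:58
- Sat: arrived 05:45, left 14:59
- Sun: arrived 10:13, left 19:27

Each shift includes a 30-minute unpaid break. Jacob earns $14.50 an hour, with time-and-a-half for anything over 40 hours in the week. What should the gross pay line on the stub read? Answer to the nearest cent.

Tue: 08:20–19:58 = 11 h 38 min; less 30 min break → 11 h 8 min
Wed: 09:46–21:23 = 11 h 37 min; less 30 min break → 11 h 7 min
Thu: 07:57–15:01 = 7 h 4 min; less 30 min break → 6 h 34 min
Fri: 06:20–13:58 = 7 h 38 min; less 30 min break → 7 h 8 min
Sat: 05:45–14:59 = 9 h 14 min; less 30 min break → 8 h 44 min
Sun: 10:13–19:27 = 9 h 14 min; less 30 min break → 8 h 44 min
Total worked: 53 h 25 min = 3205 min.
Regular 40 h 0 min = 2400 min at $14.50/h; overtime 13 h 25 min = 805 min at $21.75/h.
Pay = (2400 × $14.50 + 805 × $21.75) ÷ 60 = $871.81.

$871.81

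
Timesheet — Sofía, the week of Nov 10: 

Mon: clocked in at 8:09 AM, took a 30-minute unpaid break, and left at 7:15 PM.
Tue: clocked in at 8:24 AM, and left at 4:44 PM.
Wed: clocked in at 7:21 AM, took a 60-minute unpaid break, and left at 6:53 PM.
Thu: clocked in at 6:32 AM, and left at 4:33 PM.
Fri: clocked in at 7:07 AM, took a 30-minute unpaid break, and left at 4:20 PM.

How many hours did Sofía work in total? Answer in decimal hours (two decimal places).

48.20 hours

Mon: 8:09 AM–7:15 PM = 11 h 6 min; less 30 min break → 10 h 36 min
Tue: 8:24 AM–4:44 PM = 8 h 20 min
Wed: 7:21 AM–6:53 PM = 11 h 32 min; less 60 min break → 10 h 32 min
Thu: 6:32 AM–4:33 PM = 10 h 1 min
Fri: 7:07 AM–4:20 PM = 9 h 13 min; less 30 min break → 8 h 43 min
Total: 10 h 36 min + 8 h 20 min + 10 h 32 min + 10 h 1 min + 8 h 43 min = 48 h 12 min.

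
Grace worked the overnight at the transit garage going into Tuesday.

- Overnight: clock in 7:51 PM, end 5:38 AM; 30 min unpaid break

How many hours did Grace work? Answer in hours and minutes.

Overnight: 7:51 PM → midnight = 4 h 9 min; midnight → 5:38 AM = 5 h 38 min; span 9 h 47 min; less 30 min break → 9 h 17 min

9 h 17 min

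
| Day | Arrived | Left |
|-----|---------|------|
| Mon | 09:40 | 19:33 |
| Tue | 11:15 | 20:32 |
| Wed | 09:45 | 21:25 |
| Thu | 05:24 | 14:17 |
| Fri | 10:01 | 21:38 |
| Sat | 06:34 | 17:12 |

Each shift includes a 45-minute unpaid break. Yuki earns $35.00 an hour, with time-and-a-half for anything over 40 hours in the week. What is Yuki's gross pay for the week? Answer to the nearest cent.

$2317.00

Mon: 09:40–19:33 = 9 h 53 min; less 45 min break → 9 h 8 min
Tue: 11:15–20:32 = 9 h 17 min; less 45 min break → 8 h 32 min
Wed: 09:45–21:25 = 11 h 40 min; less 45 min break → 10 h 55 min
Thu: 05:24–14:17 = 8 h 53 min; less 45 min break → 8 h 8 min
Fri: 10:01–21:38 = 11 h 37 min; less 45 min break → 10 h 52 min
Sat: 06:34–17:12 = 10 h 38 min; less 45 min break → 9 h 53 min
Total worked: 57 h 28 min = 3448 min.
Regular 40 h 0 min = 2400 min at $35.00/h; overtime 17 h 28 min = 1048 min at $52.50/h.
Pay = (2400 × $35.00 + 1048 × $52.50) ÷ 60 = $2317.00.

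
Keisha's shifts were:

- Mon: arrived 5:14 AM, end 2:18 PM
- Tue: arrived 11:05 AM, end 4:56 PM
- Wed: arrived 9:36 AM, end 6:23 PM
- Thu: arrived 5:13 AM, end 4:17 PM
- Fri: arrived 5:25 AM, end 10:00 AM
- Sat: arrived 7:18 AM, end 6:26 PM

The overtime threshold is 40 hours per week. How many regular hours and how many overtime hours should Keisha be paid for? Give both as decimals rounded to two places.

Mon: 5:14 AM–2:18 PM = 9 h 4 min
Tue: 11:05 AM–4:56 PM = 5 h 51 min
Wed: 9:36 AM–6:23 PM = 8 h 47 min
Thu: 5:13 AM–4:17 PM = 11 h 4 min
Fri: 5:25 AM–10:00 AM = 4 h 35 min
Sat: 7:18 AM–6:26 PM = 11 h 8 min
Total worked: 50 h 29 min = 50.48 h.
Threshold 40 h → overtime 10 h 29 min, regular 40 h 0 min.

Regular 40.00 hours, overtime 10.48 hours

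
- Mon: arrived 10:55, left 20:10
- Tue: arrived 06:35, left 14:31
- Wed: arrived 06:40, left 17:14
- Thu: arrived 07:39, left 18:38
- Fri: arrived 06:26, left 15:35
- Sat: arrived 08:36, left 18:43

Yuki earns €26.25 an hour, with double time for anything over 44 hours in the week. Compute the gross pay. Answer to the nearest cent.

€1890.00

Mon: 10:55–20:10 = 9 h 15 min
Tue: 06:35–14:31 = 7 h 56 min
Wed: 06:40–17:14 = 10 h 34 min
Thu: 07:39–18:38 = 10 h 59 min
Fri: 06:26–15:35 = 9 h 9 min
Sat: 08:36–18:43 = 10 h 7 min
Total worked: 58 h 0 min = 3480 min.
Regular 44 h 0 min = 2640 min at €26.25/h; overtime 14 h 0 min = 840 min at €52.50/h.
Pay = (2640 × €26.25 + 840 × €52.50) ÷ 60 = €1890.00.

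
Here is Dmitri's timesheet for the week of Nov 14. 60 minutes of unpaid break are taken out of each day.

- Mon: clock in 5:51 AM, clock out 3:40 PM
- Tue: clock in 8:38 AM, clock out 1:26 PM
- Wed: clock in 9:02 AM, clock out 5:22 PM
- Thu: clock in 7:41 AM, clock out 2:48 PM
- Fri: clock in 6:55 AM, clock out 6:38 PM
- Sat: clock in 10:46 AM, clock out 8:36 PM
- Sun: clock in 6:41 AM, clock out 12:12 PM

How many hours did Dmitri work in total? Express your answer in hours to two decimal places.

Mon: 5:51 AM–3:40 PM = 9 h 49 min; less 60 min break → 8 h 49 min
Tue: 8:38 AM–1:26 PM = 4 h 48 min; less 60 min break → 3 h 48 min
Wed: 9:02 AM–5:22 PM = 8 h 20 min; less 60 min break → 7 h 20 min
Thu: 7:41 AM–2:48 PM = 7 h 7 min; less 60 min break → 6 h 7 min
Fri: 6:55 AM–6:38 PM = 11 h 43 min; less 60 min break → 10 h 43 min
Sat: 10:46 AM–8:36 PM = 9 h 50 min; less 60 min break → 8 h 50 min
Sun: 6:41 AM–12:12 PM = 5 h 31 min; less 60 min break → 4 h 31 min
Total: 8 h 49 min + 3 h 48 min + 7 h 20 min + 6 h 7 min + 10 h 43 min + 8 h 50 min + 4 h 31 min = 50 h 8 min.

50.13 hours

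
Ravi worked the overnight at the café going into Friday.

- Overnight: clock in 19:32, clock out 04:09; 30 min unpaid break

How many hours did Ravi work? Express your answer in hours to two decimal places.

Overnight: 19:32 → midnight = 4 h 28 min; midnight → 04:09 = 4 h 9 min; span 8 h 37 min; less 30 min break → 8 h 7 min

8.12 hours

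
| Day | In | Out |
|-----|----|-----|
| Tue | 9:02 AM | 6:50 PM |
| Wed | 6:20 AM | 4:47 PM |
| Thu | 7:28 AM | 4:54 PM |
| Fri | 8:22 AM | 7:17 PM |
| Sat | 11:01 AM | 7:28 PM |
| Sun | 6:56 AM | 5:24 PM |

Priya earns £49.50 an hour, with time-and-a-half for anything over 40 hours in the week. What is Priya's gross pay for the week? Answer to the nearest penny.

£3429.11

Tue: 9:02 AM–6:50 PM = 9 h 48 min
Wed: 6:20 AM–4:47 PM = 10 h 27 min
Thu: 7:28 AM–4:54 PM = 9 h 26 min
Fri: 8:22 AM–7:17 PM = 10 h 55 min
Sat: 11:01 AM–7:28 PM = 8 h 27 min
Sun: 6:56 AM–5:24 PM = 10 h 28 min
Total worked: 59 h 31 min = 3571 min.
Regular 40 h 0 min = 2400 min at £49.50/h; overtime 19 h 31 min = 1171 min at £74.25/h.
Pay = (2400 × £49.50 + 1171 × £74.25) ÷ 60 = £3429.11.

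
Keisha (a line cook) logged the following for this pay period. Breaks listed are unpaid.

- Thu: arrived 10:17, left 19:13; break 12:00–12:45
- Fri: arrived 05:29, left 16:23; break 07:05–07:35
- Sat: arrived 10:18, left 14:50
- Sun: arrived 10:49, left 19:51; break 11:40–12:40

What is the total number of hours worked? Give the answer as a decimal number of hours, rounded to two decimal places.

Thu: 10:17–19:13 = 8 h 56 min; less 45 min break → 8 h 11 min
Fri: 05:29–16:23 = 10 h 54 min; less 30 min break → 10 h 24 min
Sat: 10:18–14:50 = 4 h 32 min
Sun: 10:49–19:51 = 9 h 2 min; less 60 min break → 8 h 2 min
Total: 8 h 11 min + 10 h 24 min + 4 h 32 min + 8 h 2 min = 31 h 9 min.

31.15 hours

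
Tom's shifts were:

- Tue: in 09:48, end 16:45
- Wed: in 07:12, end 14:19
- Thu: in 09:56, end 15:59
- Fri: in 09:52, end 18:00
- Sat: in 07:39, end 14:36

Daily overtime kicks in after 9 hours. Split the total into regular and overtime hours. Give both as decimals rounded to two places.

Regular 35.20 hours, overtime 0.00 hours

Tue: 09:48–16:45 = 6 h 57 min
Wed: 07:12–14:19 = 7 h 7 min
Thu: 09:56–15:59 = 6 h 3 min
Fri: 09:52–18:00 = 8 h 8 min
Sat: 07:39–14:36 = 6 h 57 min
Tue reg 6 h 57 min / OT 0 h 0 min; Wed reg 7 h 7 min / OT 0 h 0 min; Thu reg 6 h 3 min / OT 0 h 0 min; Fri reg 8 h 8 min / OT 0 h 0 min; Sat reg 6 h 57 min / OT 0 h 0 min.
Totals: regular 35 h 12 min, overtime 0 h 0 min.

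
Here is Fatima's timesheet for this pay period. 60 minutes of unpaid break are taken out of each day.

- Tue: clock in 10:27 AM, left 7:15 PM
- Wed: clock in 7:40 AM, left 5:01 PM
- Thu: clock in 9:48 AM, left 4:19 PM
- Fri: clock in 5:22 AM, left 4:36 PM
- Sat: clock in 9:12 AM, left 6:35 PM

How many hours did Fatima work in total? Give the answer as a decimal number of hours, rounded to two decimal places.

Tue: 10:27 AM–7:15 PM = 8 h 48 min; less 60 min break → 7 h 48 min
Wed: 7:40 AM–5:01 PM = 9 h 21 min; less 60 min break → 8 h 21 min
Thu: 9:48 AM–4:19 PM = 6 h 31 min; less 60 min break → 5 h 31 min
Fri: 5:22 AM–4:36 PM = 11 h 14 min; less 60 min break → 10 h 14 min
Sat: 9:12 AM–6:35 PM = 9 h 23 min; less 60 min break → 8 h 23 min
Total: 7 h 48 min + 8 h 21 min + 5 h 31 min + 10 h 14 min + 8 h 23 min = 40 h 17 min.

40.28 hours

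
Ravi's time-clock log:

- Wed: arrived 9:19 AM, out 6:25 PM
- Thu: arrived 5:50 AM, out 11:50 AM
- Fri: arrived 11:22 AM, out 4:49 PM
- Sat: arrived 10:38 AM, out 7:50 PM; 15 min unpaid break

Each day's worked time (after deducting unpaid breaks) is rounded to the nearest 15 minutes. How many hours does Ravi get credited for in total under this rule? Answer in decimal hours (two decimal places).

Wed: 9:19 AM–6:25 PM = 9 h 6 min → rounds to 9 h 0 min
Thu: 5:50 AM–11:50 AM = 6 h 0 min → rounds to 6 h 0 min
Fri: 11:22 AM–4:49 PM = 5 h 27 min → rounds to 5 h 30 min
Sat: 10:38 AM–7:50 PM = 9 h 12 min − 15 min = 8 h 57 min → rounds to 9 h 0 min
Total credited: 29 h 30 min.

29.50 hours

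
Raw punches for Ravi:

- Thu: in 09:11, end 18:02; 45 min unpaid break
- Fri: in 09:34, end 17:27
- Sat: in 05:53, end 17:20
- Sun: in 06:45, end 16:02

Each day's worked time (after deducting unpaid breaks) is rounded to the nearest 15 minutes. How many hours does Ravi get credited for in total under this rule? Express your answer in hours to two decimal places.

Thu: 09:11–18:02 = 8 h 51 min − 45 min = 8 h 6 min → rounds to 8 h 0 min
Fri: 09:34–17:27 = 7 h 53 min → rounds to 8 h 0 min
Sat: 05:53–17:20 = 11 h 27 min → rounds to 11 h 30 min
Sun: 06:45–16:02 = 9 h 17 min → rounds to 9 h 15 min
Total credited: 36 h 45 min.

36.75 hours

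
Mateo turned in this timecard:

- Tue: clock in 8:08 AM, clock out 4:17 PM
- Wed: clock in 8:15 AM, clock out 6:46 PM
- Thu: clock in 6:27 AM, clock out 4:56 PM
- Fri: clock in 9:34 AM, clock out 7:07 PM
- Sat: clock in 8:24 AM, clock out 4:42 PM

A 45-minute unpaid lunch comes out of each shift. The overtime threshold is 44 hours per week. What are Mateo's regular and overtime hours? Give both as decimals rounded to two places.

Tue: 8:08 AM–4:17 PM = 8 h 9 min; less 45 min break → 7 h 24 min
Wed: 8:15 AM–6:46 PM = 10 h 31 min; less 45 min break → 9 h 46 min
Thu: 6:27 AM–4:56 PM = 10 h 29 min; less 45 min break → 9 h 44 min
Fri: 9:34 AM–7:07 PM = 9 h 33 min; less 45 min break → 8 h 48 min
Sat: 8:24 AM–4:42 PM = 8 h 18 min; less 45 min break → 7 h 33 min
Total worked: 43 h 15 min = 43.25 h.
Threshold 44 h → overtime 0 h 0 min, regular 43 h 15 min.

Regular 43.25 hours, overtime 0.00 hours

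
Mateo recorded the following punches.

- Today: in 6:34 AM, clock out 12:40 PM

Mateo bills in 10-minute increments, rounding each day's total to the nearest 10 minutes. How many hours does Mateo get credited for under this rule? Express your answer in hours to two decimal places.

Today: 6:34 AM–12:40 PM = 6 h 6 min → rounds to 6 h 10 min

6.17 hours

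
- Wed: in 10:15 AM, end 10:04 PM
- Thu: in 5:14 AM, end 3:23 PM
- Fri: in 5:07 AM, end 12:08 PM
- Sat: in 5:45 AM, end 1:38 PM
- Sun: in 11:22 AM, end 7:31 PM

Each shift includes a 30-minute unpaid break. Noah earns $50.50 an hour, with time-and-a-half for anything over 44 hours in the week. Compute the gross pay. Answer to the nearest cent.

Wed: 10:15 AM–10:04 PM = 11 h 49 min; less 30 min break → 11 h 19 min
Thu: 5:14 AM–3:23 PM = 10 h 9 min; less 30 min break → 9 h 39 min
Fri: 5:07 AM–12:08 PM = 7 h 1 min; less 30 min break → 6 h 31 min
Sat: 5:45 AM–1:38 PM = 7 h 53 min; less 30 min break → 7 h 23 min
Sun: 11:22 AM–7:31 PM = 8 h 9 min; less 30 min break → 7 h 39 min
Total worked: 42 h 31 min = 2551 min.
Regular 42 h 31 min = 2551 min at $50.50/h; overtime 0 h 0 min = 0 min at $75.75/h.
Pay = (2551 × $50.50 + 0 × $75.75) ÷ 60 = $2147.09.

$2147.09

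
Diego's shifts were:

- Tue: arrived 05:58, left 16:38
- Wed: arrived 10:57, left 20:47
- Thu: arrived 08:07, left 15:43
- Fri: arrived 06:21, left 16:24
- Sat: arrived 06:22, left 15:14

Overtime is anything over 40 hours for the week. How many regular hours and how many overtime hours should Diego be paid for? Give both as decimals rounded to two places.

Tue: 05:58–16:38 = 10 h 40 min
Wed: 10:57–20:47 = 9 h 50 min
Thu: 08:07–15:43 = 7 h 36 min
Fri: 06:21–16:24 = 10 h 3 min
Sat: 06:22–15:14 = 8 h 52 min
Total worked: 47 h 1 min = 47.02 h.
Threshold 40 h → overtime 7 h 1 min, regular 40 h 0 min.

Regular 40.00 hours, overtime 7.02 hours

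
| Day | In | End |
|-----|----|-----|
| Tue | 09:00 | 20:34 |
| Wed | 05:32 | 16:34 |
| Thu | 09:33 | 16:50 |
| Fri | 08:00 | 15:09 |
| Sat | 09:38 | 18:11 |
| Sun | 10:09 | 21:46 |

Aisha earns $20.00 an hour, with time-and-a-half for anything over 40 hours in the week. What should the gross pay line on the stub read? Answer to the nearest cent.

Tue: 09:00–20:34 = 11 h 34 min
Wed: 05:32–16:34 = 11 h 2 min
Thu: 09:33–16:50 = 7 h 17 min
Fri: 08:00–15:09 = 7 h 9 min
Sat: 09:38–18:11 = 8 h 33 min
Sun: 10:09–21:46 = 11 h 37 min
Total worked: 57 h 12 min = 3432 min.
Regular 40 h 0 min = 2400 min at $20.00/h; overtime 17 h 12 min = 1032 min at $30.00/h.
Pay = (2400 × $20.00 + 1032 × $30.00) ÷ 60 = $1316.00.

$1316.00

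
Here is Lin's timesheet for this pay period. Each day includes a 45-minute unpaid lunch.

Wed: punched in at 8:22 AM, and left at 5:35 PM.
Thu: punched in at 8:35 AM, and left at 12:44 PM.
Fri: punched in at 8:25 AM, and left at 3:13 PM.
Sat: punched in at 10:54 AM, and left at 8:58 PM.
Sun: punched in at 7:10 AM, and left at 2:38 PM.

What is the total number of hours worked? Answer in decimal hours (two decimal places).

Wed: 8:22 AM–5:35 PM = 9 h 13 min; less 45 min break → 8 h 28 min
Thu: 8:35 AM–12:44 PM = 4 h 9 min; less 45 min break → 3 h 24 min
Fri: 8:25 AM–3:13 PM = 6 h 48 min; less 45 min break → 6 h 3 min
Sat: 10:54 AM–8:58 PM = 10 h 4 min; less 45 min break → 9 h 19 min
Sun: 7:10 AM–2:38 PM = 7 h 28 min; less 45 min break → 6 h 43 min
Total: 8 h 28 min + 3 h 24 min + 6 h 3 min + 9 h 19 min + 6 h 43 min = 33 h 57 min.

33.95 hours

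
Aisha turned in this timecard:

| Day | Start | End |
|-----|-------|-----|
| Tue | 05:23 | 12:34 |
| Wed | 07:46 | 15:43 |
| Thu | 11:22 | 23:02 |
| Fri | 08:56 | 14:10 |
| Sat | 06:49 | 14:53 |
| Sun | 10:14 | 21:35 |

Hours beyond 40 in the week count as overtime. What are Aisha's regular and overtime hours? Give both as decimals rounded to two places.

Regular 40.00 hours, overtime 11.45 hours

Tue: 05:23–12:34 = 7 h 11 min
Wed: 07:46–15:43 = 7 h 57 min
Thu: 11:22–23:02 = 11 h 40 min
Fri: 08:56–14:10 = 5 h 14 min
Sat: 06:49–14:53 = 8 h 4 min
Sun: 10:14–21:35 = 11 h 21 min
Total worked: 51 h 27 min = 51.45 h.
Threshold 40 h → overtime 11 h 27 min, regular 40 h 0 min.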